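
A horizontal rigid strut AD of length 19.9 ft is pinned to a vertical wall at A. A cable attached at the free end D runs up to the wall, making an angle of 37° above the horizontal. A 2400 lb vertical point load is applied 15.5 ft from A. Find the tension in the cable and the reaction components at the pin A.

T = 3106 lb, A_x = 2481 lb, A_y = 530.7 lb

ΣM about A: T·sin37°·19.9 − 2400·15.5 = 0 → T = 37200/(19.9·0.601815) = 3106.18 ≈ 3106 lb.
ΣF_x = 0: A_x − T·cos37° = 0 → A_x = 3106.18 × 0.798636 = 2481 lb.
ΣF_y = 0: A_y + T·sin37° − 2400 = 0 → A_y = 2400 − 3106.18 × 0.601815 = 530.7 lb.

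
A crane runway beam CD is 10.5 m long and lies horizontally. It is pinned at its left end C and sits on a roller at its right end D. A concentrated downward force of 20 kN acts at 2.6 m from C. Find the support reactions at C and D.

C_x = 0, C_y = 15.05 kN, D_y = 4.952 kN

Taking moments about C: D_y·10.5 − 20·2.6 = 0 → D_y = 52/10.5 = 4.95238 ≈ 4.952 kN.
ΣF_y = 0: C_y + 4.95238 − 20 = 0 → C_y = 15.05 kN.
ΣF_x = 0: no horizontal applied forces, so C_x = 0.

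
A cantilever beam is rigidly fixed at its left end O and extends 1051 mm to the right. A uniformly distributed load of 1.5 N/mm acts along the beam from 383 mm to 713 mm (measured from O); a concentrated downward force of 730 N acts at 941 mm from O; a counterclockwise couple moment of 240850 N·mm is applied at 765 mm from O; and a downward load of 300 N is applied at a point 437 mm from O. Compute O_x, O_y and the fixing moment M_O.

O_x = 0, O_y = 1525 N, M_O = 848400 N·mm

Resultant of the distributed load: 1.5 × 330 = 495 N at 548 mm from O.
ΣF_x = 0: O_x = 0.
ΣF_y = 0: O_y − 1.5·330 − 730 − 300 = 0 → O_y = 1525 N.
ΣM about O: M_O − (1.5·330)·548 − 730·941 + 240850 − 300·437 = 0 → M_O = 848400 N·mm.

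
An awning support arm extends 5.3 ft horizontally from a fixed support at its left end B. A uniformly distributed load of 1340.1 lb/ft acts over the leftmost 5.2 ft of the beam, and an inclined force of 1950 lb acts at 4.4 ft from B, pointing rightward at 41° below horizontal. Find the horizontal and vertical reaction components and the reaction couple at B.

Resultant of the distributed load: 1340.1 × 5.2 = 6968.52 lb at 2.6 ft from B.
ΣF_x = 0: B_x + 1950·cos41° = 0 → B_x = -1472 lb.
ΣF_y = 0: B_y − 1340.1·5.2 − 1950·sin41° = 0 → B_y = 8248 lb.
ΣM about B: M_B − (1340.1·5.2)·2.6 − 1950·sin41°·4.4 = 0 → M_B = 23750 lb·ft.

B_x = -1472 lb, B_y = 8248 lb, M_B = 23750 lb·ft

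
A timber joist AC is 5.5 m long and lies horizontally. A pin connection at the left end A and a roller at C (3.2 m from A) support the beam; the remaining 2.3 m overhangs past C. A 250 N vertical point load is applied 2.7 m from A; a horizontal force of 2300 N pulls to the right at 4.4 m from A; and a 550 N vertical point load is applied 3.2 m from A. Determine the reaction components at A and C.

A_x = -2300 N, A_y = 39.06 N, C_y = 760.9 N

Moments about A: C_y·3.2 − 250·2.7 − 550·3.2 = 0 → C_y = 2435/3.2 = 760.938 ≈ 760.9 N.
ΣF_y = 0: A_y + 760.938 − 250 − 550 = 0 → A_y = 39.06 N.
ΣF_x = 0: A_x + 2300 = 0 → A_x = -2300 N.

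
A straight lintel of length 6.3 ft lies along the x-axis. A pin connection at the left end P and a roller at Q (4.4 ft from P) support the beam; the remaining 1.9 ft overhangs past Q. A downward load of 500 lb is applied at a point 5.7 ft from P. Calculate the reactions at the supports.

P_x = 0, P_y = -147.7 lb, Q_y = 647.7 lb

Moments about P: Q_y·4.4 − 500·5.7 = 0 → Q_y = 2850/4.4 = 647.727 ≈ 647.7 lb.
ΣF_y = 0: P_y + 647.727 − 500 = 0 → P_y = -147.7 lb.
ΣF_x = 0: no horizontal applied forces, so P_x = 0.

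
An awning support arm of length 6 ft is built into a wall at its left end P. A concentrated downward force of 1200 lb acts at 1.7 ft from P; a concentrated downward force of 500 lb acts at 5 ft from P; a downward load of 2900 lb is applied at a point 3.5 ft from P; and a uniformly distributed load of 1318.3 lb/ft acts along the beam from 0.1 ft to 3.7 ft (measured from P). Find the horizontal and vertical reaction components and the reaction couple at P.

Resultant of the distributed load: 1318.3 × 3.6 = 4745.88 lb at 1.9 ft from P.
ΣF_x = 0: P_x = 0.
ΣF_y = 0: P_y − 1200 − 500 − 2900 − 1318.3·3.6 = 0 → P_y = 9346 lb.
ΣM about P: M_P − 1200·1.7 − 500·5 − 2900·3.5 − (1318.3·3.6)·1.9 = 0 → M_P = 23710 lb·ft.

P_x = 0, P_y = 9346 lb, M_P = 23710 lb·ft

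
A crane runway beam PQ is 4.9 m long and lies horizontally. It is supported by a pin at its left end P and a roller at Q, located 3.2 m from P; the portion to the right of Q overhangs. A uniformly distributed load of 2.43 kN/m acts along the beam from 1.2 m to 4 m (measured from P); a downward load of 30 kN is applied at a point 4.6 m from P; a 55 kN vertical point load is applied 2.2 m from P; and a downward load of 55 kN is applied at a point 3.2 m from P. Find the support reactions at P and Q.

P_x = 0, P_y = 5.338 kN, Q_y = 141.5 kN

Resultant of the distributed load: 2.43 × 2.8 = 6.804 kN at 2.6 m from P.
ΣM about P: Q_y·3.2 − (2.43·2.8)·2.6 − 30·4.6 − 55·2.2 − 55·3.2 = 0 → Q_y = 452.6904/3.2 = 141.466 ≈ 141.5 kN.
ΣF_y = 0: P_y + 141.466 − 2.43·2.8 − 30 − 55 − 55 = 0 → P_y = 5.338 kN.
ΣF_x = 0: no horizontal applied forces, so P_x = 0.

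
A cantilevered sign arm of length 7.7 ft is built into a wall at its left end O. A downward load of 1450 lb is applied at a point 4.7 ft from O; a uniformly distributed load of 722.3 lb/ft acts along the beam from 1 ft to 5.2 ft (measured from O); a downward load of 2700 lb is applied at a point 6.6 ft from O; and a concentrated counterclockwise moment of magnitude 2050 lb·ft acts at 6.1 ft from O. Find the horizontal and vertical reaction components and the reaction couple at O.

O_x = 0, O_y = 7184 lb, M_O = 31990 lb·ft

Resultant of the distributed load: 722.3 × 4.2 = 3033.66 lb at 3.1 ft from O.
ΣF_x = 0: O_x = 0.
ΣF_y = 0: O_y − 1450 − 722.3·4.2 − 2700 = 0 → O_y = 7184 lb.
ΣM about O: M_O − 1450·4.7 − (722.3·4.2)·3.1 − 2700·6.6 + 2050 = 0 → M_O = 31990 lb·ft.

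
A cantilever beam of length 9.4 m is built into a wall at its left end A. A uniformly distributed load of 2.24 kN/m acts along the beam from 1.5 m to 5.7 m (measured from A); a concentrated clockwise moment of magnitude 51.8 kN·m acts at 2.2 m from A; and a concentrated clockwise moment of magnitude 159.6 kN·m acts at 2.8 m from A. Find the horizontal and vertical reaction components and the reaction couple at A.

Resultant of the distributed load: 2.24 × 4.2 = 9.408 kN at 3.6 m from A.
ΣF_x = 0: A_x = 0.
ΣF_y = 0: A_y − 2.24·4.2 = 0 → A_y = 9.408 kN.
ΣM about A: M_A − (2.24·4.2)·3.6 − 51.8 − 159.6 = 0 → M_A = 245.3 kN·m.

A_x = 0, A_y = 9.408 kN, M_A = 245.3 kN·m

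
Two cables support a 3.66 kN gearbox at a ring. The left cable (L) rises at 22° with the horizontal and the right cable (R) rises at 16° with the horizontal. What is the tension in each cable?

ΣF_x = 0: −T_L·cos22° + T_R·cos16° = 0 → T_R = 0.964549·T_L.
ΣF_y = 0: T_L·sin22° + T_R·sin16° = 3.66.
Substitute: T_L·(0.374607 + 0.964549·0.275637) = 3.66 → T_L = 5.71453 ≈ 5.715 kN.
Then T_R = 0.964549 × 5.71453 = 5.512 kN.

T_L = 5.715 kN, T_R = 5.512 kN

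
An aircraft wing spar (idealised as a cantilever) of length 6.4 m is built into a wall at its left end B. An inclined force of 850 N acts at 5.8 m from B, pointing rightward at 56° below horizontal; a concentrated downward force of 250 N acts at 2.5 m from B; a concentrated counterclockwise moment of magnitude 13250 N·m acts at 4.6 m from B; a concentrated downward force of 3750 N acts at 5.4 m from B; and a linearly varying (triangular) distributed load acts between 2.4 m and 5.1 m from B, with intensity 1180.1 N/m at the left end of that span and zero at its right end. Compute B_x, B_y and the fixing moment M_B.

B_x = -475.3 N, B_y = 6298 N, M_B = 16970 N·m

Resultant of the triangular load: ½ × 1180.1 × 2.7 = 1593.135 N, acting at 3.3 m from B (one-third of the span from the peak).
ΣF_x = 0: B_x + 850·cos56° = 0 → B_x = -475.3 N.
ΣF_y = 0: B_y − 850·sin56° − 250 − 3750 − ½·1180.1·2.7 = 0 → B_y = 6298 N.
ΣM about B: M_B − 850·sin56°·5.8 − 250·2.5 + 13250 − 3750·5.4 − (½·1180.1·2.7)·3.3 = 0 → M_B = 16970 N·m.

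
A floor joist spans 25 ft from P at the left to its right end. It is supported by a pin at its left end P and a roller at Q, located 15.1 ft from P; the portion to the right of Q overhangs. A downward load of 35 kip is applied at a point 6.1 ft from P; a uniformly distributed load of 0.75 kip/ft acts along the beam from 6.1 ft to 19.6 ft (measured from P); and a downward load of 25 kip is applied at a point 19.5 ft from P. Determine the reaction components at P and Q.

Resultant of the distributed load: 0.75 × 13.5 = 10.125 kip at 12.85 ft from P.
Moments about P: Q_y·15.1 − 35·6.1 − (0.75·13.5)·12.85 − 25·19.5 = 0 → Q_y = 831.10625/15.1 = 55.0401 ≈ 55.04 kip.
ΣF_y = 0: P_y + 55.0401 − 35 − 0.75·13.5 − 25 = 0 → P_y = 15.08 kip.
ΣF_x = 0: no horizontal applied forces, so P_x = 0.

P_x = 0, P_y = 15.08 kip, Q_y = 55.04 kip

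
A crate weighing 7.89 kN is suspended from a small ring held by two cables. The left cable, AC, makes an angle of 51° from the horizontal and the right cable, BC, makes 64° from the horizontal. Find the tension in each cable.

ΣF_x = 0: −T_AC·cos51° + T_BC·cos64° = 0 → T_BC = 1.43559·T_AC.
ΣF_y = 0: T_AC·sin51° + T_BC·sin64° = 7.89.
Substitute: T_AC·(0.777146 + 1.43559·0.898794) = 7.89 → T_AC = 3.8163 ≈ 3.816 kN.
Then T_BC = 1.43559 × 3.8163 = 5.479 kN.

T_AC = 3.816 kN, T_BC = 5.479 kN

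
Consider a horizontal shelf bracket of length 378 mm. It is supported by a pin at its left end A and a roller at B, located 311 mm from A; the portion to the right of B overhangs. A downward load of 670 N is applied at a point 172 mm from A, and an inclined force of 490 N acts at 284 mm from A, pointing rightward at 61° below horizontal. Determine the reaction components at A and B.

Moments about A: B_y·311 − 670·172 − 490·sin61°·284 = 0 → B_y = 236952/311 = 761.904 ≈ 761.9 N.
ΣF_y = 0: A_y + 761.904 − 670 − 490·sin61° = 0 → A_y = 336.7 N.
ΣF_x = 0: A_x + 490·cos61° = 0 → A_x = -237.6 N.

A_x = -237.6 N, A_y = 336.7 N, B_y = 761.9 N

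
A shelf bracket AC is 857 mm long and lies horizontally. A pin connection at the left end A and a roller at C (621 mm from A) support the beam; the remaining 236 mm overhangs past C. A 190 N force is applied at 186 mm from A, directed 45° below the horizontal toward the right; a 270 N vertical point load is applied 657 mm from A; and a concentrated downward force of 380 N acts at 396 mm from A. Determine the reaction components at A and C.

A_x = -134.4 N, A_y = 216.1 N, C_y = 568.2 N

Taking moments about A: C_y·621 − 190·sin45°·186 − 270·657 − 380·396 = 0 → C_y = 352859/621 = 568.211 ≈ 568.2 N.
ΣF_y = 0: A_y + 568.211 − 190·sin45° − 270 − 380 = 0 → A_y = 216.1 N.
ΣF_x = 0: A_x + 190·cos45° = 0 → A_x = -134.4 N.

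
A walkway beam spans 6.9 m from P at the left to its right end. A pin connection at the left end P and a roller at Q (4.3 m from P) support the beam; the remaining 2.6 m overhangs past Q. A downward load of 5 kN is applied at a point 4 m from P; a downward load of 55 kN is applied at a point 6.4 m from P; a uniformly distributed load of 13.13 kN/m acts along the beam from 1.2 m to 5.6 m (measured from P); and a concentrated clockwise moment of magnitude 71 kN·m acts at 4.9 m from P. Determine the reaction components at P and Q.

P_x = 0, P_y = -30.93 kN, Q_y = 148.7 kN

Resultant of the distributed load: 13.13 × 4.4 = 57.772 kN at 3.4 m from P.
ΣM about P: Q_y·4.3 − 5·4 − 55·6.4 − (13.13·4.4)·3.4 − 71 = 0 → Q_y = 639.4248/4.3 = 148.703 ≈ 148.7 kN.
ΣF_y = 0: P_y + 148.703 − 5 − 55 − 13.13·4.4 = 0 → P_y = -30.93 kN.
ΣF_x = 0: no horizontal applied forces, so P_x = 0.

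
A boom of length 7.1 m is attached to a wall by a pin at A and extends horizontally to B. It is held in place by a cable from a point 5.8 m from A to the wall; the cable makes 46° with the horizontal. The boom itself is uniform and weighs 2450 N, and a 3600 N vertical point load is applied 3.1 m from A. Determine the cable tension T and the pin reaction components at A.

T = 4760 N, A_x = 3306 N, A_y = 2626 N

ΣM about A: T·sin46°·5.8 − 2450·3.55 − 3600·3.1 = 0 → T = 19857.5/(5.8·0.71934) = 4759.51 ≈ 4760 N.
ΣF_x = 0: A_x − T·cos46° = 0 → A_x = 4759.51 × 0.694658 = 3306 N.
ΣF_y = 0: A_y + T·sin46° − 2450 − 3600 = 0 → A_y = 6050 − 4759.51 × 0.71934 = 2626 N.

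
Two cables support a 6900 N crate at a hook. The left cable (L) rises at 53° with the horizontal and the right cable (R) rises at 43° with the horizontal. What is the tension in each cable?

ΣF_x = 0: −T_L·cos53° + T_R·cos43° = 0 → T_R = 0.822878·T_L.
ΣF_y = 0: T_L·sin53° + T_R·sin43° = 6900.
Substitute: T_L·(0.798636 + 0.822878·0.681998) = 6900 → T_L = 5074.14 ≈ 5074 N.
Then T_R = 0.822878 × 5074.14 = 4175 N.

T_L = 5074 N, T_R = 4175 N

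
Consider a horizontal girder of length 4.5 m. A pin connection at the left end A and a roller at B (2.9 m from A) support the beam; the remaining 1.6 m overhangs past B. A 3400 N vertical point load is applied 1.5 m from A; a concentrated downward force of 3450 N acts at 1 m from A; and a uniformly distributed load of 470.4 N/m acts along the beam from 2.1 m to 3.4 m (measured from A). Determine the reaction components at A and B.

A_x = 0, A_y = 3933 N, B_y = 3528 N

Resultant of the distributed load: 470.4 × 1.3 = 611.52 N at 2.75 m from A.
Taking moments about A: B_y·2.9 − 3400·1.5 − 3450·1 − (470.4·1.3)·2.75 = 0 → B_y = 10231.68/2.9 = 3528.17 ≈ 3528 N.
ΣF_y = 0: A_y + 3528.17 − 3400 − 3450 − 470.4·1.3 = 0 → A_y = 3933 N.
ΣF_x = 0: no horizontal applied forces, so A_x = 0.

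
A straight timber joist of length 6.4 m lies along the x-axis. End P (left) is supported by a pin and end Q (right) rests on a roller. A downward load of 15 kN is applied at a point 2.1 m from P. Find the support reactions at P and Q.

P_x = 0, P_y = 10.08 kN, Q_y = 4.922 kN

Taking moments about P: Q_y·6.4 − 15·2.1 = 0 → Q_y = 31.5/6.4 = 4.92188 ≈ 4.922 kN.
ΣF_y = 0: P_y + 4.92188 − 15 = 0 → P_y = 10.08 kN.
ΣF_x = 0: no horizontal applied forces, so P_x = 0.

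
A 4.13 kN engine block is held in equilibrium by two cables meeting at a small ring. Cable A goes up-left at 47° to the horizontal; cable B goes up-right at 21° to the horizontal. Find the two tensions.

T_A = 4.158 kN, T_B = 3.038 kN

ΣF_x = 0: −T_A·cos47° + T_B·cos21° = 0 → T_B = 0.730519·T_A.
ΣF_y = 0: T_A·sin47° + T_B·sin21° = 4.13.
Substitute: T_A·(0.731354 + 0.730519·0.358368) = 4.13 → T_A = 4.15849 ≈ 4.158 kN.
Then T_B = 0.730519 × 4.15849 = 3.038 kN.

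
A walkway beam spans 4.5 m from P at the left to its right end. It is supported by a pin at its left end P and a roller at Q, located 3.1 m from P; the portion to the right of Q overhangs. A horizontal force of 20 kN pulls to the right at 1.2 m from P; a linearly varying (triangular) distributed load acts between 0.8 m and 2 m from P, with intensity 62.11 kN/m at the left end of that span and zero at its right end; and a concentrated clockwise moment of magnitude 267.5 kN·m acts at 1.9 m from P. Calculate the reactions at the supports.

P_x = -20.00 kN, P_y = -63.45 kN, Q_y = 100.7 kN

Resultant of the triangular load: ½ × 62.11 × 1.2 = 37.266 kN, acting at 1.2 m from P (one-third of the span from the peak).
Moments about P: Q_y·3.1 − (½·62.11·1.2)·1.2 − 267.5 = 0 → Q_y = 312.2192/3.1 = 100.716 ≈ 100.7 kN.
ΣF_y = 0: P_y + 100.716 − ½·62.11·1.2 = 0 → P_y = -63.45 kN.
ΣF_x = 0: P_x + 20 = 0 → P_x = -20.00 kN.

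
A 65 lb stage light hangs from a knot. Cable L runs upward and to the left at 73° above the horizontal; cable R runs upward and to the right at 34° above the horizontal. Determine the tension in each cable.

ΣF_x = 0: −T_L·cos73° + T_R·cos34° = 0 → T_R = 0.352664·T_L.
ΣF_y = 0: T_L·sin73° + T_R·sin34° = 65.
Substitute: T_L·(0.956305 + 0.352664·0.559193) = 65 → T_L = 56.3496 ≈ 56.35 lb.
Then T_R = 0.352664 × 56.3496 = 19.87 lb.

T_L = 56.35 lb, T_R = 19.87 lb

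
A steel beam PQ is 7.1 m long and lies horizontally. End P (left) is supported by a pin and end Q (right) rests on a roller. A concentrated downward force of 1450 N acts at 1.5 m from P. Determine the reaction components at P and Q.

P_x = 0, P_y = 1144 N, Q_y = 306.3 N

Moments about P: Q_y·7.1 − 1450·1.5 = 0 → Q_y = 2175/7.1 = 306.338 ≈ 306.3 N.
ΣF_y = 0: P_y + 306.338 − 1450 = 0 → P_y = 1144 N.
ΣF_x = 0: no horizontal applied forces, so P_x = 0.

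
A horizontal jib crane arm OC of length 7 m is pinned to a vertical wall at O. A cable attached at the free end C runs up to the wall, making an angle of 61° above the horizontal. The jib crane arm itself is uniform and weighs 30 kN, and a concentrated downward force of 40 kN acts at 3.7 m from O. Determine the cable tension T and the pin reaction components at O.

T = 41.32 kN, O_x = 20.03 kN, O_y = 33.86 kN

ΣM about O: T·sin61°·7 − 30·3.5 − 40·3.7 = 0 → T = 253/(7·0.87462) = 41.3241 ≈ 41.32 kN.
ΣF_x = 0: O_x − T·cos61° = 0 → O_x = 41.3241 × 0.48481 = 20.03 kN.
ΣF_y = 0: O_y + T·sin61° − 30 − 40 = 0 → O_y = 70 − 41.3241 × 0.87462 = 33.86 kN.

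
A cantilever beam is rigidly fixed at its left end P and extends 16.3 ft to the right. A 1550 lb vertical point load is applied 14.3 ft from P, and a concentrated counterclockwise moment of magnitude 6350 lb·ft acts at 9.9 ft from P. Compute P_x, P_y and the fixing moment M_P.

P_x = 0, P_y = 1550 lb, M_P = 15820 lb·ft

ΣF_x = 0: P_x = 0.
ΣF_y = 0: P_y − 1550 = 0 → P_y = 1550 lb.
ΣM about P: M_P − 1550·14.3 + 6350 = 0 → M_P = 15820 lb·ft.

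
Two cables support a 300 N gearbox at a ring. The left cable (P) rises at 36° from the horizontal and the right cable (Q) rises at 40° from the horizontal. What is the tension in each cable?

ΣF_x = 0: −T_P·cos36° + T_Q·cos40° = 0 → T_Q = 1.0561·T_P.
ΣF_y = 0: T_P·sin36° + T_Q·sin40° = 300.
Substitute: T_P·(0.587785 + 1.0561·0.642788) = 300 → T_P = 236.848 ≈ 236.8 N.
Then T_Q = 1.0561 × 236.848 = 250.1 N.

T_P = 236.8 N, T_Q = 250.1 N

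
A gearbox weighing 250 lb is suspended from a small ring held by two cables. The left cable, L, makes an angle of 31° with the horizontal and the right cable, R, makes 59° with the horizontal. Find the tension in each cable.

T_L = 128.8 lb, T_R = 214.3 lb

ΣF_x = 0: −T_L·cos31° + T_R·cos59° = 0 → T_R = 1.66428·T_L.
ΣF_y = 0: T_L·sin31° + T_R·sin59° = 250.
Substitute: T_L·(0.515038 + 1.66428·0.857167) = 250 → T_L = 128.76 ≈ 128.8 lb.
Then T_R = 1.66428 × 128.76 = 214.3 lb.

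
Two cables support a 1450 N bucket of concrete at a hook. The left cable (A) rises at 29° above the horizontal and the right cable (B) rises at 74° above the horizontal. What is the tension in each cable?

T_A = 410.2 N, T_B = 1302 N

ΣF_x = 0: −T_A·cos29° + T_B·cos74° = 0 → T_B = 3.17308·T_A.
ΣF_y = 0: T_A·sin29° + T_B·sin74° = 1450.
Substitute: T_A·(0.48481 + 3.17308·0.961262) = 1450 → T_A = 410.187 ≈ 410.2 N.
Then T_B = 3.17308 × 410.187 = 1302 N.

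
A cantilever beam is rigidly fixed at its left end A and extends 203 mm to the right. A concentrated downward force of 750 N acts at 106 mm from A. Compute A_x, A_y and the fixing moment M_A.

ΣF_x = 0: A_x = 0.
ΣF_y = 0: A_y − 750 = 0 → A_y = 750.0 N.
ΣM about A: M_A − 750·106 = 0 → M_A = 79500 N·mm.

A_x = 0, A_y = 750.0 N, M_A = 79500 N·mm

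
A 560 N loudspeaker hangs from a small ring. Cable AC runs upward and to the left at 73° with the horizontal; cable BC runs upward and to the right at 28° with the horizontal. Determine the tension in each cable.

T_AC = 503.7 N, T_BC = 166.8 N

ΣF_x = 0: −T_AC·cos73° + T_BC·cos28° = 0 → T_BC = 0.331131·T_AC.
ΣF_y = 0: T_AC·sin73° + T_BC·sin28° = 560.
Substitute: T_AC·(0.956305 + 0.331131·0.469472) = 560 → T_AC = 503.705 ≈ 503.7 N.
Then T_BC = 0.331131 × 503.705 = 166.8 N.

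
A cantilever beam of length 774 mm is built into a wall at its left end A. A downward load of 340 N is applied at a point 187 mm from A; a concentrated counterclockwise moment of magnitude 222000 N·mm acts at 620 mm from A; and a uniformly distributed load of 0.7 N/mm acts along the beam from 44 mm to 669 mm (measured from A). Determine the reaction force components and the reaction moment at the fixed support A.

Resultant of the distributed load: 0.7 × 625 = 437.5 N at 356.5 mm from A.
ΣF_x = 0: A_x = 0.
ΣF_y = 0: A_y − 340 − 0.7·625 = 0 → A_y = 777.5 N.
ΣM about A: M_A − 340·187 + 222000 − (0.7·625)·356.5 = 0 → M_A = -2451 N·mm.

A_x = 0, A_y = 777.5 N, M_A = -2451 N·mm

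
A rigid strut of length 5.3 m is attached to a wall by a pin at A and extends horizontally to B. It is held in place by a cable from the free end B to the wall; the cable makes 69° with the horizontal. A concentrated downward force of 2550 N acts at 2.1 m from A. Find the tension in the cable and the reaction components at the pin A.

ΣM about A: T·sin69°·5.3 − 2550·2.1 = 0 → T = 5355/(5.3·0.93358) = 1082.26 ≈ 1082 N.
ΣF_x = 0: A_x − T·cos69° = 0 → A_x = 1082.26 × 0.358368 = 387.8 N.
ΣF_y = 0: A_y + T·sin69° − 2550 = 0 → A_y = 2550 − 1082.26 × 0.93358 = 1540 N.

T = 1082 N, A_x = 387.8 N, A_y = 1540 N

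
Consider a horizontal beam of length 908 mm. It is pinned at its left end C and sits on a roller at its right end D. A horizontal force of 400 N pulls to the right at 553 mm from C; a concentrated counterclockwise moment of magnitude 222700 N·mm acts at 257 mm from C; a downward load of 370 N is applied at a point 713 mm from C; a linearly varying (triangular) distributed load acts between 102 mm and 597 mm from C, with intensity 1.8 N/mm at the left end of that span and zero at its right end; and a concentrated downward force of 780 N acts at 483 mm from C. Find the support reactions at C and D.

Resultant of the triangular load: ½ × 1.8 × 495 = 445.5 N, acting at 267 mm from C (one-third of the span from the peak).
Taking moments about C: D_y·908 + 222700 − 370·713 − (½·1.8·495)·267 − 780·483 = 0 → D_y = 536798.5/908 = 591.188 ≈ 591.2 N.
ΣF_y = 0: C_y + 591.188 − 370 − ½·1.8·495 − 780 = 0 → C_y = 1004 N.
ΣF_x = 0: C_x + 400 = 0 → C_x = -400.0 N.

C_x = -400.0 N, C_y = 1004 N, D_y = 591.2 N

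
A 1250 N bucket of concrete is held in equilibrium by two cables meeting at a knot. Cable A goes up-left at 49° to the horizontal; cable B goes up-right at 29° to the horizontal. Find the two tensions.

ΣF_x = 0: −T_A·cos49° + T_B·cos29° = 0 → T_B = 0.750108·T_A.
ΣF_y = 0: T_A·sin49° + T_B·sin29° = 1250.
Substitute: T_A·(0.75471 + 0.750108·0.48481) = 1250 → T_A = 1117.7 ≈ 1118 N.
Then T_B = 0.750108 × 1117.7 = 838.4 N.

T_A = 1118 N, T_B = 838.4 N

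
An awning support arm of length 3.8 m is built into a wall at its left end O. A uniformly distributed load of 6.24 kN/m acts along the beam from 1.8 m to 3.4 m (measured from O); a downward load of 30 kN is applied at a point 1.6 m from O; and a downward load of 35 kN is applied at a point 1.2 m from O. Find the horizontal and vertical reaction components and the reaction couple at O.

O_x = 0, O_y = 74.98 kN, M_O = 116.0 kN·m

Resultant of the distributed load: 6.24 × 1.6 = 9.984 kN at 2.6 m from O.
ΣF_x = 0: O_x = 0.
ΣF_y = 0: O_y − 6.24·1.6 − 30 − 35 = 0 → O_y = 74.98 kN.
ΣM about O: M_O − (6.24·1.6)·2.6 − 30·1.6 − 35·1.2 = 0 → M_O = 116.0 kN·m.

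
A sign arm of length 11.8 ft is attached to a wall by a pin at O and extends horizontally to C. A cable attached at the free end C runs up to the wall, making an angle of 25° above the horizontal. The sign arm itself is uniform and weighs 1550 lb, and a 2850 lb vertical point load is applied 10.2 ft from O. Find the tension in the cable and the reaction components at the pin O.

T = 7663 lb, O_x = 6945 lb, O_y = 1161 lb

ΣM about O: T·sin25°·11.8 − 1550·5.9 − 2850·10.2 = 0 → T = 38215/(11.8·0.422618) = 7663.09 ≈ 7663 lb.
ΣF_x = 0: O_x − T·cos25° = 0 → O_x = 7663.09 × 0.906308 = 6945 lb.
ΣF_y = 0: O_y + T·sin25° − 1550 − 2850 = 0 → O_y = 4400 − 7663.09 × 0.422618 = 1161 lb.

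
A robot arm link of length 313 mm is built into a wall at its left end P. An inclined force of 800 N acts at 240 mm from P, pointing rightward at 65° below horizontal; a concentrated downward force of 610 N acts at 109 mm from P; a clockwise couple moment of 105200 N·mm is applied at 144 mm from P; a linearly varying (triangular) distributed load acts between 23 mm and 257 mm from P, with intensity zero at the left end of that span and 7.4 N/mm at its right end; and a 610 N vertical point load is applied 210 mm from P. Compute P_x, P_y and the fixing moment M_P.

Resultant of the triangular load: ½ × 7.4 × 234 = 865.8 N, acting at 179 mm from P (one-third of the span from the peak).
ΣF_x = 0: P_x + 800·cos65° = 0 → P_x = -338.1 N.
ΣF_y = 0: P_y − 800·sin65° − 610 − ½·7.4·234 − 610 = 0 → P_y = 2811 N.
ΣM about P: M_P − 800·sin65°·240 − 610·109 − 105200 − (½·7.4·234)·179 − 610·210 = 0 → M_P = 628800 N·mm.

P_x = -338.1 N, P_y = 2811 N, M_P = 628800 N·mm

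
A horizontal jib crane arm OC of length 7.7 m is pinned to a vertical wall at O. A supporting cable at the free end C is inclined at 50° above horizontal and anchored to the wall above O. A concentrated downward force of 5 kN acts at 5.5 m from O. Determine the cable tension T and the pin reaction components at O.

T = 4.662 kN, O_x = 2.997 kN, O_y = 1.429 kN

ΣM about O: T·sin50°·7.7 − 5·5.5 = 0 → T = 27.5/(7.7·0.766044) = 4.66217 ≈ 4.662 kN.
ΣF_x = 0: O_x − T·cos50° = 0 → O_x = 4.66217 × 0.642788 = 2.997 kN.
ΣF_y = 0: O_y + T·sin50° − 5 = 0 → O_y = 5 − 4.66217 × 0.766044 = 1.429 kN.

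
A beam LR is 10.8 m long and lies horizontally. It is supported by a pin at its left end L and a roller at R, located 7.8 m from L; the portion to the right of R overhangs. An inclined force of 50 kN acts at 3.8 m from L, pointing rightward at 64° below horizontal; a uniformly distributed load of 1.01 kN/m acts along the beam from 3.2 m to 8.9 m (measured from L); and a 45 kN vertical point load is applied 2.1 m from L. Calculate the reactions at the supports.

Resultant of the distributed load: 1.01 × 5.7 = 5.757 kN at 6.05 m from L.
ΣM about L: R_y·7.8 − 50·sin64°·3.8 − (1.01·5.7)·6.05 − 45·2.1 = 0 → R_y = 300.101/7.8 = 38.4745 ≈ 38.47 kN.
ΣF_y = 0: L_y + 38.4745 − 50·sin64° − 1.01·5.7 − 45 = 0 → L_y = 57.22 kN.
ΣF_x = 0: L_x + 50·cos64° = 0 → L_x = -21.92 kN.

L_x = -21.92 kN, L_y = 57.22 kN, R_y = 38.47 kN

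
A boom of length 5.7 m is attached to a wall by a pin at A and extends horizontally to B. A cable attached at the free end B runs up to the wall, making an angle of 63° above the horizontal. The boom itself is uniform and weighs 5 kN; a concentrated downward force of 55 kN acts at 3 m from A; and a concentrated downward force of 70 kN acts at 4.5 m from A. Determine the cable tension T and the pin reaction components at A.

ΣM about A: T·sin63°·5.7 − 5·2.85 − 55·3 − 70·4.5 = 0 → T = 494.25/(5.7·0.891007) = 97.3174 ≈ 97.32 kN.
ΣF_x = 0: A_x − T·cos63° = 0 → A_x = 97.3174 × 0.45399 = 44.18 kN.
ΣF_y = 0: A_y + T·sin63° − 5 − 55 − 70 = 0 → A_y = 130 − 97.3174 × 0.891007 = 43.29 kN.

T = 97.32 kN, A_x = 44.18 kN, A_y = 43.29 kN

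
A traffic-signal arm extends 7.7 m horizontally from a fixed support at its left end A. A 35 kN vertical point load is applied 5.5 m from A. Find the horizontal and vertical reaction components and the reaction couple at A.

A_x = 0, A_y = 35.00 kN, M_A = 192.5 kN·m

ΣF_x = 0: A_x = 0.
ΣF_y = 0: A_y − 35 = 0 → A_y = 35.00 kN.
ΣM about A: M_A − 35·5.5 = 0 → M_A = 192.5 kN·m.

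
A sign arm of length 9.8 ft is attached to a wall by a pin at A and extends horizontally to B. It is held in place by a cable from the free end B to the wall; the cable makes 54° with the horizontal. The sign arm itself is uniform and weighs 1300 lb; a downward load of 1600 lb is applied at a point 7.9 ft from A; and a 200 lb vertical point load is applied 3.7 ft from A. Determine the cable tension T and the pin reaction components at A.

T = 2491 lb, A_x = 1464 lb, A_y = 1085 lb

ΣM about A: T·sin54°·9.8 − 1300·4.9 − 1600·7.9 − 200·3.7 = 0 → T = 19750/(9.8·0.809017) = 2491.06 ≈ 2491 lb.
ΣF_x = 0: A_x − T·cos54° = 0 → A_x = 2491.06 × 0.587785 = 1464 lb.
ΣF_y = 0: A_y + T·sin54° − 1300 − 1600 − 200 = 0 → A_y = 3100 − 2491.06 × 0.809017 = 1085 lb.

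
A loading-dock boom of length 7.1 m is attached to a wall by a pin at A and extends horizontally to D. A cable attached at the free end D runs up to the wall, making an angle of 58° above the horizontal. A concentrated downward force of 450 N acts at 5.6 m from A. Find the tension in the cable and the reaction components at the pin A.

T = 418.5 N, A_x = 221.8 N, A_y = 95.07 N

ΣM about A: T·sin58°·7.1 − 450·5.6 = 0 → T = 2520/(7.1·0.848048) = 418.525 ≈ 418.5 N.
ΣF_x = 0: A_x − T·cos58° = 0 → A_x = 418.525 × 0.529919 = 221.8 N.
ΣF_y = 0: A_y + T·sin58° − 450 = 0 → A_y = 450 − 418.525 × 0.848048 = 95.07 N.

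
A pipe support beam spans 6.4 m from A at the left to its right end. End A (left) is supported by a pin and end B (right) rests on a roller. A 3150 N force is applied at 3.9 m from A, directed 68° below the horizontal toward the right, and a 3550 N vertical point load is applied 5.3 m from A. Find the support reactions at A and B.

A_x = -1180 N, A_y = 1751 N, B_y = 4720 N

Taking moments about A: B_y·6.4 − 3150·sin68°·3.9 − 3550·5.3 = 0 → B_y = 30205.5/6.4 = 4719.61 ≈ 4720 N.
ΣF_y = 0: A_y + 4719.61 − 3150·sin68° − 3550 = 0 → A_y = 1751 N.
ΣF_x = 0: A_x + 3150·cos68° = 0 → A_x = -1180 N.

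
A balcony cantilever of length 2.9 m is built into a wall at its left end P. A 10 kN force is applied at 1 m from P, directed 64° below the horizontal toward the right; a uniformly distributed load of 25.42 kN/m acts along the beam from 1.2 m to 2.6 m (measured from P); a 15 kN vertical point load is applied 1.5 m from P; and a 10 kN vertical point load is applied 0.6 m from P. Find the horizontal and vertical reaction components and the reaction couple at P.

P_x = -4.384 kN, P_y = 69.58 kN, M_P = 105.1 kN·m

Resultant of the distributed load: 25.42 × 1.4 = 35.588 kN at 1.9 m from P.
ΣF_x = 0: P_x + 10·cos64° = 0 → P_x = -4.384 kN.
ΣF_y = 0: P_y − 10·sin64° − 25.42·1.4 − 15 − 10 = 0 → P_y = 69.58 kN.
ΣM about P: M_P − 10·sin64°·1 − (25.42·1.4)·1.9 − 15·1.5 − 10·0.6 = 0 → M_P = 105.1 kN·m.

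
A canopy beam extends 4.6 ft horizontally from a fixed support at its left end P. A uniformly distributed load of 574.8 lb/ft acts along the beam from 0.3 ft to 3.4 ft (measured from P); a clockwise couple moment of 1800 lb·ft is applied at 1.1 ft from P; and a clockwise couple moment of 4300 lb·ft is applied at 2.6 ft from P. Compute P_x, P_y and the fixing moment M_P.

P_x = 0, P_y = 1782 lb, M_P = 9396 lb·ft

Resultant of the distributed load: 574.8 × 3.1 = 1781.88 lb at 1.85 ft from P.
ΣF_x = 0: P_x = 0.
ΣF_y = 0: P_y − 574.8·3.1 = 0 → P_y = 1782 lb.
ΣM about P: M_P − (574.8·3.1)·1.85 − 1800 − 4300 = 0 → M_P = 9396 lb·ft.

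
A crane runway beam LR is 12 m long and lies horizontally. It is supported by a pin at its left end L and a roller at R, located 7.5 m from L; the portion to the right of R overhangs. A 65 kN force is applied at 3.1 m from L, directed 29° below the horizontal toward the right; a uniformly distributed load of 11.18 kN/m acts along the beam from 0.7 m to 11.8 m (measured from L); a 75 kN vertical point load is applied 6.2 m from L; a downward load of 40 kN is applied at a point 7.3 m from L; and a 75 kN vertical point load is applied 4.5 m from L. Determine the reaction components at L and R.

Resultant of the distributed load: 11.18 × 11.1 = 124.098 kN at 6.25 m from L.
Moments about L: R_y·7.5 − 65·sin29°·3.1 − (11.18·11.1)·6.25 − 75·6.2 − 40·7.3 − 75·4.5 = 0 → R_y = 1967.8/7.5 = 262.373 ≈ 262.4 kN.
ΣF_y = 0: L_y + 262.373 − 65·sin29° − 11.18·11.1 − 75 − 40 − 75 = 0 → L_y = 83.24 kN.
ΣF_x = 0: L_x + 65·cos29° = 0 → L_x = -56.85 kN.

L_x = -56.85 kN, L_y = 83.24 kN, R_y = 262.4 kN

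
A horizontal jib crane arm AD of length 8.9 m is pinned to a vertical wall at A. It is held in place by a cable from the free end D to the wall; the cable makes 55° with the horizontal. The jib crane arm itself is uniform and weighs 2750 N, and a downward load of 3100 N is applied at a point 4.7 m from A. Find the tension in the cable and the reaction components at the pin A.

ΣM about A: T·sin55°·8.9 − 2750·4.45 − 3100·4.7 = 0 → T = 26807.5/(8.9·0.819152) = 3677.07 ≈ 3677 N.
ΣF_x = 0: A_x − T·cos55° = 0 → A_x = 3677.07 × 0.573576 = 2109 N.
ΣF_y = 0: A_y + T·sin55° − 2750 − 3100 = 0 → A_y = 5850 − 3677.07 × 0.819152 = 2838 N.

T = 3677 N, A_x = 2109 N, A_y = 2838 N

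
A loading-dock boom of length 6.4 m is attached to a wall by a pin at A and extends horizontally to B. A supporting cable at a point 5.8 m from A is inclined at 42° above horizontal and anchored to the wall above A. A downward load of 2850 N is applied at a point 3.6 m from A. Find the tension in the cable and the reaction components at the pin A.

ΣM about A: T·sin42°·5.8 − 2850·3.6 = 0 → T = 10260/(5.8·0.669131) = 2643.68 ≈ 2644 N.
ΣF_x = 0: A_x − T·cos42° = 0 → A_x = 2643.68 × 0.743145 = 1965 N.
ΣF_y = 0: A_y + T·sin42° − 2850 = 0 → A_y = 2850 − 2643.68 × 0.669131 = 1081 N.

T = 2644 N, A_x = 1965 N, A_y = 1081 N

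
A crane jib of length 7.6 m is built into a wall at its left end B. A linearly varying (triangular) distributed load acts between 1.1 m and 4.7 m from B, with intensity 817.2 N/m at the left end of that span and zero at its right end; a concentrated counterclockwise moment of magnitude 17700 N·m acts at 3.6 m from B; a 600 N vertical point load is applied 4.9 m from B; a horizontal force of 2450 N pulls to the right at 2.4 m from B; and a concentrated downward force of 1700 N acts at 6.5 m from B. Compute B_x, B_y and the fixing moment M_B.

B_x = -2450 N, B_y = 3771 N, M_B = -326.8 N·m

Resultant of the triangular load: ½ × 817.2 × 3.6 = 1470.96 N, acting at 2.3 m from B (one-third of the span from the peak).
ΣF_x = 0: B_x + 2450 = 0 → B_x = -2450 N.
ΣF_y = 0: B_y − ½·817.2·3.6 − 600 − 1700 = 0 → B_y = 3771 N.
ΣM about B: M_B − (½·817.2·3.6)·2.3 + 17700 − 600·4.9 − 1700·6.5 = 0 → M_B = -326.8 N·m.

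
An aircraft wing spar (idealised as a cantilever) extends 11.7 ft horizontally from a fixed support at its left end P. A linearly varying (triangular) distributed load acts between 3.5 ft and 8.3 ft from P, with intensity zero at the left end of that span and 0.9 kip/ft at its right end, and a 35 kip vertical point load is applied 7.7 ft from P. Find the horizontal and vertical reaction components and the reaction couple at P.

Resultant of the triangular load: ½ × 0.9 × 4.8 = 2.16 kip, acting at 6.7 ft from P (one-third of the span from the peak).
ΣF_x = 0: P_x = 0.
ΣF_y = 0: P_y − ½·0.9·4.8 − 35 = 0 → P_y = 37.16 kip.
ΣM about P: M_P − (½·0.9·4.8)·6.7 − 35·7.7 = 0 → M_P = 284.0 kip·ft.

P_x = 0, P_y = 37.16 kip, M_P = 284.0 kip·ft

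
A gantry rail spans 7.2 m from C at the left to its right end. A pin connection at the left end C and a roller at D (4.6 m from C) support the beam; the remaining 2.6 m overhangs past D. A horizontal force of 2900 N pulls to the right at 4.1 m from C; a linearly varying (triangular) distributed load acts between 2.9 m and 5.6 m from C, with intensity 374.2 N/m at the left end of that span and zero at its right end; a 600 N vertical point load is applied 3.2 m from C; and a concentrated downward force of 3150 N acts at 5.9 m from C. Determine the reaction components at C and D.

Resultant of the triangular load: ½ × 374.2 × 2.7 = 505.17 N, acting at 3.8 m from C (one-third of the span from the peak).
ΣM about C: D_y·4.6 − (½·374.2·2.7)·3.8 − 600·3.2 − 3150·5.9 = 0 → D_y = 22424.646/4.6 = 4874.92 ≈ 4875 N.
ΣF_y = 0: C_y + 4874.92 − ½·374.2·2.7 − 600 − 3150 = 0 → C_y = -619.8 N.
ΣF_x = 0: C_x + 2900 = 0 → C_x = -2900 N.

C_x = -2900 N, C_y = -619.8 N, D_y = 4875 N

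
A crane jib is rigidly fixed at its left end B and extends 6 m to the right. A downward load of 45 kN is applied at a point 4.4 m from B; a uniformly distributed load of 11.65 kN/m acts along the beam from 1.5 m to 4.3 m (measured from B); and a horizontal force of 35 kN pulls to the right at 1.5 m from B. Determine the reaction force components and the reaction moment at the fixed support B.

B_x = -35.00 kN, B_y = 77.62 kN, M_B = 292.6 kN·m

Resultant of the distributed load: 11.65 × 2.8 = 32.62 kN at 2.9 m from B.
ΣF_x = 0: B_x + 35 = 0 → B_x = -35.00 kN.
ΣF_y = 0: B_y − 45 − 11.65·2.8 = 0 → B_y = 77.62 kN.
ΣM about B: M_B − 45·4.4 − (11.65·2.8)·2.9 = 0 → M_B = 292.6 kN·m.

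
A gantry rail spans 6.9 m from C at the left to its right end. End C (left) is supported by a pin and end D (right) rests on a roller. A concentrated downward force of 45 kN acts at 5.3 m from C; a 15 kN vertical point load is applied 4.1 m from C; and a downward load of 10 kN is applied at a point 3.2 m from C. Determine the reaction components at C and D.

Moments about C: D_y·6.9 − 45·5.3 − 15·4.1 − 10·3.2 = 0 → D_y = 332/6.9 = 48.1159 ≈ 48.12 kN.
ΣF_y = 0: C_y + 48.1159 − 45 − 15 − 10 = 0 → C_y = 21.88 kN.
ΣF_x = 0: no horizontal applied forces, so C_x = 0.

C_x = 0, C_y = 21.88 kN, D_y = 48.12 kN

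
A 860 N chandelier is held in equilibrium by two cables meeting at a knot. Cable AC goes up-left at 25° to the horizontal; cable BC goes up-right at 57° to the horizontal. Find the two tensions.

T_AC = 473.0 N, T_BC = 787.1 N

ΣF_x = 0: −T_AC·cos25° + T_BC·cos57° = 0 → T_BC = 1.66405·T_AC.
ΣF_y = 0: T_AC·sin25° + T_BC·sin57° = 860.
Substitute: T_AC·(0.422618 + 1.66405·0.838671) = 860 → T_AC = 472.993 ≈ 473.0 N.
Then T_BC = 1.66405 × 472.993 = 787.1 N.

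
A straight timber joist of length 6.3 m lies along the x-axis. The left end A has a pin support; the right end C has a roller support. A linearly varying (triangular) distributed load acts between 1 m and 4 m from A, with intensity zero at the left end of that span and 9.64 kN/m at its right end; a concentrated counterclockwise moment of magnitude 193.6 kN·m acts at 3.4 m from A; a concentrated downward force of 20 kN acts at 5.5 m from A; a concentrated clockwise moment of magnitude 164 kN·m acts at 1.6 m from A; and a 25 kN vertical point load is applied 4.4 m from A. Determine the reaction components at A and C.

A_x = 0, A_y = 22.35 kN, C_y = 37.11 kN

Resultant of the triangular load: ½ × 9.64 × 3 = 14.46 kN, acting at 3 m from A (one-third of the span from the peak).
ΣM about A: C_y·6.3 − (½·9.64·3)·3 + 193.6 − 20·5.5 − 164 − 25·4.4 = 0 → C_y = 233.78/6.3 = 37.1079 ≈ 37.11 kN.
ΣF_y = 0: A_y + 37.1079 − ½·9.64·3 − 20 − 25 = 0 → A_y = 22.35 kN.
ΣF_x = 0: no horizontal applied forces, so A_x = 0.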